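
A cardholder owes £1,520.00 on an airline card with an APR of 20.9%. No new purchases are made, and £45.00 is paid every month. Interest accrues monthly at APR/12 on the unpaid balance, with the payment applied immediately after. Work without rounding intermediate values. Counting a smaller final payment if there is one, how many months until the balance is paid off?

Monthly rate r = 20.9%/12 = 1.74167% = 0.0174167.
Recurrence: B ← B·(1+r) − £45.00.
Month 1: interest £26.47; balance after payment £1,501.47.
Month 2: interest £26.15; balance after payment £1,482.62.
Closed form: n = −ln(1 − rB₀/P)/ln(1+r) = −ln(0.4117)/ln(1.01742) ≈ 51.397, so the balance reaches zero during payment 52.

52 payments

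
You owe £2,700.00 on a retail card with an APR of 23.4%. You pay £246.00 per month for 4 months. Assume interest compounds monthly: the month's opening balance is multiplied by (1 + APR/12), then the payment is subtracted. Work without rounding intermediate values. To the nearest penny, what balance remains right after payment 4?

Monthly rate r = 23.4%/12 = 1.95% = 0.0195.
Each month: B ← B·(1+r) − £246.00.
Month 1: interest £52.65; balance after payment £2,506.65.
Month 2: interest £48.88; balance after payment £2,309.53.
Month 3: interest £45.04; balance after payment £2,108.57.
Month 4: interest £41.12; balance after payment £1,903.68.

£1,903.68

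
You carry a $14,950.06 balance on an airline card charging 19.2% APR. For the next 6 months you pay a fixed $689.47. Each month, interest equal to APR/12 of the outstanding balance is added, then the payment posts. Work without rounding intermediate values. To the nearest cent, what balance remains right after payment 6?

Monthly rate r = 19.2%/12 = 1.6% = 0.016.
Each month: B ← B·(1+r) − $689.47.
Month 1: interest $239.20; balance after payment $14,499.79.
Month 2: interest $232.00; balance after payment $14,042.32.
Month 3: interest $224.68; balance after payment $13,577.52.
Month 4: interest $217.24; balance after payment $13,105.30.
Month 5: interest $209.68; balance after payment $12,625.51.
Month 6: interest $202.01; balance after payment $12,138.05.

$12,138.05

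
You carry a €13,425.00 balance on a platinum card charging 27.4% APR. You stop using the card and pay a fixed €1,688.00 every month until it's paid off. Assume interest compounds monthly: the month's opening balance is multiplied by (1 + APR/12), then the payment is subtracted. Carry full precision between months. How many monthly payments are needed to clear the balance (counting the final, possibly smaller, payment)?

Monthly rate r = 27.4%/12 = 2.28333% = 0.0228333.
Recurrence: B ← B·(1+r) − €1,688.00.
Month 1: interest €306.54; balance after payment €12,043.54.
Month 2: interest €274.99; balance after payment €10,630.53.
Closed form: n = −ln(1 − rB₀/P)/ln(1+r) = −ln(0.8184)/ln(1.02283) ≈ 8.877, so the balance reaches zero during payment 9.

9 months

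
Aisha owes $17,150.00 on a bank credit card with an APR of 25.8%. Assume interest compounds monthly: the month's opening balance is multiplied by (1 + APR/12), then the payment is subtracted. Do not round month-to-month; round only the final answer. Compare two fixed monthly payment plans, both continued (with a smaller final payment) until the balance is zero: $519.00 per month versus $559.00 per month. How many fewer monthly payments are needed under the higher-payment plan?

Monthly rate r = 25.8%/12 = 2.15% = 0.0215.
At $519.00/mo: n = ⌈−ln(1 − rB₀/P)/ln(1+r)⌉ = 59 payments (last $139.00); total interest = total paid − $17,150.00 = $13,091.00.
At $559.00/mo: 51 payments (last $371.13); total interest $11,171.13.
Payments saved = 59 − 51 = 8.

8 fewer payments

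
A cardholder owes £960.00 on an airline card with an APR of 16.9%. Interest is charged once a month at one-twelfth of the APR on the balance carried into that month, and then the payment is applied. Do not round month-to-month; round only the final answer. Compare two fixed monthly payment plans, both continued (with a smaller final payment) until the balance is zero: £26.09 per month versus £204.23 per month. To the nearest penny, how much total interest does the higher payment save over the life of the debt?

Monthly rate r = 16.9%/12 = 1.40833% = 0.0140833.
At £26.09/mo: n = ⌈−ln(1 − rB₀/P)/ln(1+r)⌉ = 53 payments (last £5.65); total interest = total paid − £960.00 = £402.33.
At £204.23/mo: 5 payments (last £183.44); total interest £40.36.
Interest saved = £402.33 − £40.36 = £361.97.

£361.97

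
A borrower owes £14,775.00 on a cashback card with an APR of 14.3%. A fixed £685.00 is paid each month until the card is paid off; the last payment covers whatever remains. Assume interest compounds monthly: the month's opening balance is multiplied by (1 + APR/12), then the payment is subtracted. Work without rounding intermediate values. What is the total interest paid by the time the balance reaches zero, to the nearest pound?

£2,405

Monthly rate r = 14.3%/12 = 1.19167% = 0.0119167.
Payoff takes n = ⌈−ln(1 − rB₀/P)/ln(1+r)⌉ = ⌈25.080⌉ = 26 payments; the last is £55.25.
Total paid = 25·£685.00 + £55.25 = £17,180.25.
Total interest = total paid − principal = £17,180.25 − £14,775.00 = £2,405.25.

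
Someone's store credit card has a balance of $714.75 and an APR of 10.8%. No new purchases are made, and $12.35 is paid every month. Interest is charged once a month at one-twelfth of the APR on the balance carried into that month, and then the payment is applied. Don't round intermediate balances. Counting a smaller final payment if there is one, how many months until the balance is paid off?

Monthly rate r = 10.8%/12 = 0.9% = 0.009.
Recurrence: B ← B·(1+r) − $12.35.
Month 1: interest $6.43; balance after payment $708.83.
Month 2: interest $6.38; balance after payment $702.86.
Closed form: n = −ln(1 − rB₀/P)/ln(1+r) = −ln(0.47913)/ln(1.009) ≈ 82.121, so the balance reaches zero during payment 83.

83 months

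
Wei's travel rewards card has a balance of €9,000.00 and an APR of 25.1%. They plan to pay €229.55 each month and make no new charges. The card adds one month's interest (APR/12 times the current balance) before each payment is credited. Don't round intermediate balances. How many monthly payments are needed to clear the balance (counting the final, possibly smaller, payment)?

Monthly rate r = 25.1%/12 = 2.09167% = 0.0209167.
Recurrence: B ← B·(1+r) − €229.55.
Month 1: interest €188.25; balance after payment €8,958.70.
Month 2: interest €187.39; balance after payment €8,916.54.
Closed form: n = −ln(1 − rB₀/P)/ln(1+r) = −ln(0.17992)/ln(1.02092) ≈ 82.859, so the balance reaches zero during payment 83.

83 payments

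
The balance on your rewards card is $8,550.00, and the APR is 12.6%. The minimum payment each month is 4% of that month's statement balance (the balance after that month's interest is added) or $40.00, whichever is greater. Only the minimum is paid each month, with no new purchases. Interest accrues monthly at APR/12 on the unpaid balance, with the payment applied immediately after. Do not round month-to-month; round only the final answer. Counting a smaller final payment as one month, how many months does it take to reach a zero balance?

Monthly rate r = 12.6%/12 = 1.05% = 0.0105.
While 4% of the post-interest balance exceeds $40.00, each month B ← (B·(1+r))·(1 − 0.04), i.e. B shrinks by the factor (1+r)·0.96 = 0.97008.
This holds for months 1–71. Entering month 72 the balance is $989.24; 4% of the post-interest balance is now below $40.00, so the flat $40.00 minimum applies from here.
From month 72 a fixed $40.00 at rate r clears $989.24 in 29 more payments. Total: 71 + 29 = 100 months.

100 months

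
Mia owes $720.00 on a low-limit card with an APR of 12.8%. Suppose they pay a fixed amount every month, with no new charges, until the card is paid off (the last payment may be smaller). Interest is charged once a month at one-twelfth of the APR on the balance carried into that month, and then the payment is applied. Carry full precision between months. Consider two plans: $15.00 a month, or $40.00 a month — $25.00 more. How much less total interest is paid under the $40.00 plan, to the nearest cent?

$210.54

Monthly rate r = 12.8%/12 = 1.06667% = 0.0106667.
At $15.00/mo: n = ⌈−ln(1 − rB₀/P)/ln(1+r)⌉ = 68 payments (last $9.29); total interest = total paid − $720.00 = $294.29.
At $40.00/mo: 21 payments (last $3.75); total interest $83.75.
Interest saved = $294.29 − $83.75 = $210.54.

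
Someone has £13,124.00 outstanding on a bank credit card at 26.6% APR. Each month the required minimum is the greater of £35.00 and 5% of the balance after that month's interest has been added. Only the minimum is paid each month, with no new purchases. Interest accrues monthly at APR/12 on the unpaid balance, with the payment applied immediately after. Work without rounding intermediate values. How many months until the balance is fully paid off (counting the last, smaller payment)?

127 months

Monthly rate r = 26.6%/12 = 2.21667% = 0.0221667.
While 5% of the post-interest balance exceeds £35.00, each month B ← (B·(1+r))·(1 − 0.05), i.e. B shrinks by the factor (1+r)·0.95 = 0.97106.
This holds for months 1–101. Entering month 102 the balance is £675.84; 5% of the post-interest balance is now below £35.00, so the flat £35.00 minimum applies from here.
From month 102 a fixed £35.00 at rate r clears £675.84 in 26 more payments. Total: 101 + 26 = 127 months.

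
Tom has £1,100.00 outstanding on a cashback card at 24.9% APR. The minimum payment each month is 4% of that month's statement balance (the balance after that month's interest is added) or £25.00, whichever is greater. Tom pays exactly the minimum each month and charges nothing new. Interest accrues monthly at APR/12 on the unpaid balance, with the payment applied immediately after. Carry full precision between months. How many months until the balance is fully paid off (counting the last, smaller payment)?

Monthly rate r = 24.9%/12 = 2.075% = 0.02075.
While 4% of the post-interest balance exceeds £25.00, each month B ← (B·(1+r))·(1 − 0.04), i.e. B shrinks by the factor (1+r)·0.96 = 0.97992.
This holds for months 1–29. Entering month 30 the balance is £610.83; 4% of the post-interest balance is now below £25.00, so the flat £25.00 minimum applies from here.
From month 30 a fixed £25.00 at rate r clears £610.83 in 35 more payments. Total: 29 + 35 = 64 months.

64 months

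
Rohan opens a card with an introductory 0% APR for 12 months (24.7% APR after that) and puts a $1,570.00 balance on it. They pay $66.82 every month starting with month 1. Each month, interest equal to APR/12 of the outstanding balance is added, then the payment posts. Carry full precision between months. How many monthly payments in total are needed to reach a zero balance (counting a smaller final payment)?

26 payments

Promo months 1–12 at r₀ = 0%/12 = 0; months 13+ at r₁ = 24.7%/12 = 0.0205833.
After month 12 (no interest yet): B = $1,570.00 − 12·$66.82 = $768.16.
Then at r₁ with $66.82/mo: n₂ = −ln(1 − r₁·B/P)/ln(1+r₁) ≈ 13.25 → 14 more payments.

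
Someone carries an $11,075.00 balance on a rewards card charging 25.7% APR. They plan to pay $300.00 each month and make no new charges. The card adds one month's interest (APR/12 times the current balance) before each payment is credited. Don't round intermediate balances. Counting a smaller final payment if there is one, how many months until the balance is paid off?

74 payments

Monthly rate r = 25.7%/12 = 2.14167% = 0.0214167.
Recurrence: B ← B·(1+r) − $300.00.
Month 1: interest $237.19; balance after payment $11,012.19.
Month 2: interest $235.84; balance after payment $10,948.03.
Closed form: n = −ln(1 − rB₀/P)/ln(1+r) = −ln(0.20937)/ln(1.02142) ≈ 73.791, so the balance reaches zero during payment 74.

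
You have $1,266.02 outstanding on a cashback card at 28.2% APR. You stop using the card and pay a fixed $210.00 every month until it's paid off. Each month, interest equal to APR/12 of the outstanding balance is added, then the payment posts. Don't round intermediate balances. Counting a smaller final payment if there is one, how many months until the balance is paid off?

7 payments

Monthly rate r = 28.2%/12 = 2.35% = 0.0235.
Recurrence: B ← B·(1+r) − $210.00.
Month 1: interest $29.75; balance after payment $1,085.77.
Month 2: interest $25.52; balance after payment $901.29.
Closed form: n = −ln(1 − rB₀/P)/ln(1+r) = −ln(0.85833)/ln(1.0235) ≈ 6.577, so the balance reaches zero during payment 7.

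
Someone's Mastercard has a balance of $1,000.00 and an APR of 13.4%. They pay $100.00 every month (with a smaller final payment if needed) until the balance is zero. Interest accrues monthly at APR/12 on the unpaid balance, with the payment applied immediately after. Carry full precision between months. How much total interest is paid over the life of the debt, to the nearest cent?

Monthly rate r = 13.4%/12 = 1.11667% = 0.0111667.
Payoff takes n = ⌈−ln(1 − rB₀/P)/ln(1+r)⌉ = ⌈10.663⌉ = 11 payments; the last is $66.41.
Total paid = 10·$100.00 + $66.41 = $1,066.41.
Total interest = total paid − principal = $1,066.41 − $1,000.00 = $66.41.

$66.41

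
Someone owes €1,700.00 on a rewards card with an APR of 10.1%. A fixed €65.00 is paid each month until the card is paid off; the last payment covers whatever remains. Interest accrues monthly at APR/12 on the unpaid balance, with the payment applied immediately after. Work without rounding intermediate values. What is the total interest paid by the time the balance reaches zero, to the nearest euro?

Monthly rate r = 10.1%/12 = 0.841667% = 0.00841667.
Payoff takes n = ⌈−ln(1 − rB₀/P)/ln(1+r)⌉ = ⌈29.664⌉ = 30 payments; the last is €43.21.
Total paid = 29·€65.00 + €43.21 = €1,928.21.
Total interest = total paid − principal = €1,928.21 − €1,700.00 = €228.21.

€228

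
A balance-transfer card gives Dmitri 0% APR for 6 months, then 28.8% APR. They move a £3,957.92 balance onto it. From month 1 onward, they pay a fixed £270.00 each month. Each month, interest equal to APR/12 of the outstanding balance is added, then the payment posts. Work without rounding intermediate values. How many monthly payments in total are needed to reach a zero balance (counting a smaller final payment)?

Promo months 1–6 at r₀ = 0%/12 = 0; months 7+ at r₁ = 28.8%/12 = 0.024.
After month 6 (no interest yet): B = £3,957.92 − 6·£270.00 = £2,337.92.
Then at r₁ with £270.00/mo: n₂ = −ln(1 − r₁·B/P)/ln(1+r₁) ≈ 9.82 → 10 more payments.

16 payments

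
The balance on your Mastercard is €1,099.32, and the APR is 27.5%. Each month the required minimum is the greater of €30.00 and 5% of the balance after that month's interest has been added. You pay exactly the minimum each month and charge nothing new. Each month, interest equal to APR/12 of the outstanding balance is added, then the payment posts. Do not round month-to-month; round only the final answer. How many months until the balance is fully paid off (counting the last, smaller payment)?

49 months

Monthly rate r = 27.5%/12 = 2.29167% = 0.0229167.
While 5% of the post-interest balance exceeds €30.00, each month B ← (B·(1+r))·(1 − 0.05), i.e. B shrinks by the factor (1+r)·0.95 = 0.97177.
This holds for months 1–22. Entering month 23 the balance is €585.50; 5% of the post-interest balance is now below €30.00, so the flat €30.00 minimum applies from here.
From month 23 a fixed €30.00 at rate r clears €585.50 in 27 more payments. Total: 22 + 27 = 49 months.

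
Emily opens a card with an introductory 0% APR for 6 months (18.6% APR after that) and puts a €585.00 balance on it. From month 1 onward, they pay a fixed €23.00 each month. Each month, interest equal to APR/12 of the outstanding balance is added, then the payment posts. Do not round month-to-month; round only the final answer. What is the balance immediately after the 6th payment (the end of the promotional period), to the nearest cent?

€447.00

Promo months 1–6 at r₀ = 0%/12 = 0; months 7+ at r₁ = 18.6%/12 = 0.0155.
After month 6 (no interest yet): B = €585.00 − 6·€23.00 = €447.00.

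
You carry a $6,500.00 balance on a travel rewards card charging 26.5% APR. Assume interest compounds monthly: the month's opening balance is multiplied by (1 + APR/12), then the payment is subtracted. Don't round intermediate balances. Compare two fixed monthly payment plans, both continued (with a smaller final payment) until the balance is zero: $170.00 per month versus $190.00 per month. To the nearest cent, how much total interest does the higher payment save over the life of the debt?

Monthly rate r = 26.5%/12 = 2.20833% = 0.0220833.
At $170.00/mo: n = ⌈−ln(1 − rB₀/P)/ln(1+r)⌉ = 86 payments (last $28.04); total interest = total paid − $6,500.00 = $7,978.04.
At $190.00/mo: 65 payments (last $91.98); total interest $5,751.98.
Interest saved = $7,978.04 − $5,751.98 = $2,226.06.

$2,226.06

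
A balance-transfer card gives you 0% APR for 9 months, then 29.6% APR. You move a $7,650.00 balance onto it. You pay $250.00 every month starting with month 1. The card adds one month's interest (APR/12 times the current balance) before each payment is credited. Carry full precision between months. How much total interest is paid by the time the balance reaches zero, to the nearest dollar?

$2,408

Promo months 1–9 at r₀ = 0%/12 = 0; months 10+ at r₁ = 29.6%/12 = 0.0246667.
After month 9 (no interest yet): B = $7,650.00 − 9·$250.00 = $5,400.00.
Then at r₁ with $250.00/mo: n₂ = −ln(1 − r₁·B/P)/ln(1+r₁) ≈ 31.23 → 32 more payments.
Total paid = 40·$250.00 + $58.10 = $10,058.10; interest = $10,058.10 − $7,650.00 = $2,408.10.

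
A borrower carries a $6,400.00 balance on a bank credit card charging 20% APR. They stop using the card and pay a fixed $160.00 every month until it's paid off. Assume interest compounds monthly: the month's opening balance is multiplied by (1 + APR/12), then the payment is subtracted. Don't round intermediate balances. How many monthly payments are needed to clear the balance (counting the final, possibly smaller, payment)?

67 payments

Monthly rate r = 20%/12 = 1.66667% = 0.0166667.
Recurrence: B ← B·(1+r) − $160.00.
Month 1: interest $106.67; balance after payment $6,346.67.
Month 2: interest $105.78; balance after payment $6,292.44.
Closed form: n = −ln(1 − rB₀/P)/ln(1+r) = −ln(0.33333)/ln(1.01667) ≈ 66.465, so the balance reaches zero during payment 67.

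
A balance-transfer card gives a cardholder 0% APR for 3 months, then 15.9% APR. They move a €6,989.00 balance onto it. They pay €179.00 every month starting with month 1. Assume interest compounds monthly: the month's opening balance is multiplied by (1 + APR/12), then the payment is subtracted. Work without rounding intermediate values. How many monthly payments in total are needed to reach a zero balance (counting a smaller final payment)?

Promo months 1–3 at r₀ = 0%/12 = 0; months 4+ at r₁ = 15.9%/12 = 0.01325.
After month 3 (no interest yet): B = €6,989.00 − 3·€179.00 = €6,452.00.
Then at r₁ with €179.00/mo: n₂ = −ln(1 − r₁·B/P)/ln(1+r₁) ≈ 49.33 → 50 more payments.

53 months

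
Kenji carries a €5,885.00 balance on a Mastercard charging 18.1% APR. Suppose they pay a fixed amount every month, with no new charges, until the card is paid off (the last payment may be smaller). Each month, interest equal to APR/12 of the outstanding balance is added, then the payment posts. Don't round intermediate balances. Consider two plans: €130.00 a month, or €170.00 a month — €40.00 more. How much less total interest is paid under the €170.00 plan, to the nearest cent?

Monthly rate r = 18.1%/12 = 1.50833% = 0.0150833.
At €130.00/mo: n = ⌈−ln(1 − rB₀/P)/ln(1+r)⌉ = 77 payments (last €91.24); total interest = total paid − €5,885.00 = €4,086.24.
At €170.00/mo: 50 payments (last €55.84); total interest €2,500.84.
Interest saved = €4,086.24 − €2,500.84 = €1,585.40.

€1,585.40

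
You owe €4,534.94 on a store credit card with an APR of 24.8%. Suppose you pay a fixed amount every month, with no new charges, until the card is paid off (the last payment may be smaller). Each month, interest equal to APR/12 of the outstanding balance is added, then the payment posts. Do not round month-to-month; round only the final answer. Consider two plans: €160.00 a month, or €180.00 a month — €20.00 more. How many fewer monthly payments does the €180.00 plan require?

Monthly rate r = 24.8%/12 = 2.06667% = 0.0206667.
At €160.00/mo: n = ⌈−ln(1 − rB₀/P)/ln(1+r)⌉ = 44 payments (last €13.49); total interest = total paid − €4,534.94 = €2,358.55.
At €180.00/mo: 36 payments (last €171.00); total interest €1,936.06.
Payments saved = 44 − 36 = 8.

8 fewer payments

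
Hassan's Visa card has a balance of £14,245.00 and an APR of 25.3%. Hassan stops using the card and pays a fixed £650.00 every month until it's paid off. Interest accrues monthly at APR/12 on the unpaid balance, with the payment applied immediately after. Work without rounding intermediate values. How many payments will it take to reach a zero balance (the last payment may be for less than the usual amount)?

30 payments

Monthly rate r = 25.3%/12 = 2.10833% = 0.0210833.
Recurrence: B ← B·(1+r) − £650.00.
Month 1: interest £300.33; balance after payment £13,895.33.
Month 2: interest £292.96; balance after payment £13,538.29.
Closed form: n = −ln(1 − rB₀/P)/ln(1+r) = −ln(0.53795)/ln(1.02108) ≈ 29.715, so the balance reaches zero during payment 30.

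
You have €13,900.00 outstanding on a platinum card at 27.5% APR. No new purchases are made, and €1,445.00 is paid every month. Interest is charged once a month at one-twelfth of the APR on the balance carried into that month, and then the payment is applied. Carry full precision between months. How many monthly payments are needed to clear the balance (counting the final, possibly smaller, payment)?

Monthly rate r = 27.5%/12 = 2.29167% = 0.0229167.
Recurrence: B ← B·(1+r) − €1,445.00.
Month 1: interest €318.54; balance after payment €12,773.54.
Month 2: interest €292.73; balance after payment €11,621.27.
Closed form: n = −ln(1 − rB₀/P)/ln(1+r) = −ln(0.77956)/ln(1.02292) ≈ 10.991, so the balance reaches zero during payment 11.

11 payments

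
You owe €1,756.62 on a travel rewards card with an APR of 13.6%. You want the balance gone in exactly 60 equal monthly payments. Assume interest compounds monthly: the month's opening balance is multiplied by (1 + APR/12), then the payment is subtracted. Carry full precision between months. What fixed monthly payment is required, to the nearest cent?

Monthly rate r = 13.6%/12 = 1.13333% = 0.0113333.
Level-payment amortization: P = B₀·r / (1 − (1+r)^(−n)) = 1756.62·0.0113333 / (1 − 1.01133^(−60)).
Denominator 1 − (1+r)^(−60) = 0.491441759.
P = 19.9084 / 0.491441759 ≈ 40.51.

€40.51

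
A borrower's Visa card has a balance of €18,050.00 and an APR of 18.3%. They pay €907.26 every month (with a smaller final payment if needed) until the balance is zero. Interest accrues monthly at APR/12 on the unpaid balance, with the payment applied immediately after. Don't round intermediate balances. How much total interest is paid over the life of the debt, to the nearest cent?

Monthly rate r = 18.3%/12 = 1.525% = 0.01525.
Payoff takes n = ⌈−ln(1 − rB₀/P)/ln(1+r)⌉ = ⌈23.888⌉ = 24 payments; the last is €806.41.
Total paid = 23·€907.26 + €806.41 = €21,673.39.
Total interest = total paid − principal = €21,673.39 − €18,050.00 = €3,623.39.

€3,623.39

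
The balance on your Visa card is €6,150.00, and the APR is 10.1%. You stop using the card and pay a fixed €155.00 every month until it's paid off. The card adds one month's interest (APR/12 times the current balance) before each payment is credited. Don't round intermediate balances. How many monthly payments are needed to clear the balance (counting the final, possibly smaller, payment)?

49 payments

Monthly rate r = 10.1%/12 = 0.841667% = 0.00841667.
Recurrence: B ← B·(1+r) − €155.00.
Month 1: interest €51.76; balance after payment €6,046.76.
Month 2: interest €50.89; balance after payment €5,942.66.
Closed form: n = −ln(1 − rB₀/P)/ln(1+r) = −ln(0.66605)/ln(1.00842) ≈ 48.487, so the balance reaches zero during payment 49.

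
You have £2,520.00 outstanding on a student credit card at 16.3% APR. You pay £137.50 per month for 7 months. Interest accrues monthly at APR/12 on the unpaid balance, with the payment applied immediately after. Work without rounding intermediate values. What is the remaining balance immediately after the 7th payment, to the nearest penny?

Monthly rate r = 16.3%/12 = 1.35833% = 0.0135833.
Each month: B ← B·(1+r) − £137.50.
Month 1: interest £34.23; balance after payment £2,416.73.
Month 2: interest £32.83; balance after payment £2,312.06.
Month 3: interest £31.41; balance after payment £2,205.96.
Month 4: interest £29.96; balance after payment £2,098.43.
Month 5: interest £28.50; balance after payment £1,989.43.
Month 6: interest £27.02; balance after payment £1,878.95.
Month 7: interest £25.52; balance after payment £1,766.98.

£1,766.98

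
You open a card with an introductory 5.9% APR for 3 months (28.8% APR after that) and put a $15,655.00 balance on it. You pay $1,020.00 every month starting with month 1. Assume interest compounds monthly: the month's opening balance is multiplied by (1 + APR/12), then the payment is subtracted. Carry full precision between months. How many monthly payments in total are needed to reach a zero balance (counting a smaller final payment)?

19 payments

Promo months 1–3 at r₀ = 5.9%/12 = 0.00491667; months 4+ at r₁ = 28.8%/12 = 0.024.
After month 3: iterate B ← B·(1+r₀) − $1,020.00 for 3 months → $12,811.98.
Then at r₁ with $1,020.00/mo: n₂ = −ln(1 − r₁·B/P)/ln(1+r₁) ≈ 15.13 → 16 more payments.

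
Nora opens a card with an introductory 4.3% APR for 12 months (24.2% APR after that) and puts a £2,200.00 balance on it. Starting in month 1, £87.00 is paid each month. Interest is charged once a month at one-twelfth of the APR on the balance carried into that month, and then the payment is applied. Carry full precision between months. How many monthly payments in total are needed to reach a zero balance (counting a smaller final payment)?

29 payments

Promo months 1–12 at r₀ = 4.3%/12 = 0.00358333; months 13+ at r₁ = 24.2%/12 = 0.0201667.
After month 12: iterate B ← B·(1+r₀) − £87.00 for 12 months → £1,231.66.
Then at r₁ with £87.00/mo: n₂ = −ln(1 − r₁·B/P)/ln(1+r₁) ≈ 16.84 → 17 more payments.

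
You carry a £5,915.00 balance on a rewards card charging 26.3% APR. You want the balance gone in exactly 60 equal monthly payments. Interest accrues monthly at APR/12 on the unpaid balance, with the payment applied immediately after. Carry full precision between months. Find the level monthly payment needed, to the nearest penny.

£178.15

Monthly rate r = 26.3%/12 = 2.19167% = 0.0219167.
Level-payment amortization: P = B₀·r / (1 − (1+r)^(−n)) = 5915.00·0.0219167 / (1 − 1.02192^(−60)).
Denominator 1 − (1+r)^(−60) = 0.727685312.
P = 129.637 / 0.727685312 ≈ 178.15.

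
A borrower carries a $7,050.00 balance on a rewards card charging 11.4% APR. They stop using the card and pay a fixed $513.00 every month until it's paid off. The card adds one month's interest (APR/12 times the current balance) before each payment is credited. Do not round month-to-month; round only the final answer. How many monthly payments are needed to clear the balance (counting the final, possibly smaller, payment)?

15 months

Monthly rate r = 11.4%/12 = 0.95% = 0.0095.
Recurrence: B ← B·(1+r) − $513.00.
Month 1: interest $66.97; balance after payment $6,603.98.
Month 2: interest $62.74; balance after payment $6,153.71.
Closed form: n = −ln(1 − rB₀/P)/ln(1+r) = −ln(0.86944)/ln(1.0095) ≈ 14.796, so the balance reaches zero during payment 15.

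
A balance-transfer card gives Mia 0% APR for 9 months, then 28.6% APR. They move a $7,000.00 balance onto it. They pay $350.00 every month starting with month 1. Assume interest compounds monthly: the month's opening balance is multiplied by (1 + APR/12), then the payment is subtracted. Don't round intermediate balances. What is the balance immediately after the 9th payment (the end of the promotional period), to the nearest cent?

$3,850.00

Promo months 1–9 at r₀ = 0%/12 = 0; months 10+ at r₁ = 28.6%/12 = 0.0238333.
After month 9 (no interest yet): B = $7,000.00 − 9·$350.00 = $3,850.00.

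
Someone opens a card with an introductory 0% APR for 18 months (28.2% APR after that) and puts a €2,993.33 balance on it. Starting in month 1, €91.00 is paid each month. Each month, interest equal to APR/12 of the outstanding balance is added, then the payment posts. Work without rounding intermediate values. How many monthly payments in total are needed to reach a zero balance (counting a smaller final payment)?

Promo months 1–18 at r₀ = 0%/12 = 0; months 19+ at r₁ = 28.2%/12 = 0.0235.
After month 18 (no interest yet): B = €2,993.33 − 18·€91.00 = €1,355.33.
Then at r₁ with €91.00/mo: n₂ = −ln(1 − r₁·B/P)/ln(1+r₁) ≈ 18.55 → 19 more payments.

37 payments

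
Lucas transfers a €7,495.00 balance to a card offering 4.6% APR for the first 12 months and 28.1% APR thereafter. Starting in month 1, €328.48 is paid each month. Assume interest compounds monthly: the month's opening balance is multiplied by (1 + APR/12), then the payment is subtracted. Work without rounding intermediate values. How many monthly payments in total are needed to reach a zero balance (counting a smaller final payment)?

Promo months 1–12 at r₀ = 4.6%/12 = 0.00383333; months 13+ at r₁ = 28.1%/12 = 0.0234167.
After month 12: iterate B ← B·(1+r₀) − €328.48 for 12 months → €3,821.20.
Then at r₁ with €328.48/mo: n₂ = −ln(1 − r₁·B/P)/ln(1+r₁) ≈ 13.74 → 14 more payments.

26 months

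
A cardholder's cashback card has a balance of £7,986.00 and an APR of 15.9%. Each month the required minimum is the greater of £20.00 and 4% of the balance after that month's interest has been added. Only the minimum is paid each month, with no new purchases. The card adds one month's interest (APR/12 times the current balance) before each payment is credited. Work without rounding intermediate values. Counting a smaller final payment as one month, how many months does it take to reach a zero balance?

Monthly rate r = 15.9%/12 = 1.325% = 0.01325.
While 4% of the post-interest balance exceeds £20.00, each month B ← (B·(1+r))·(1 − 0.04), i.e. B shrinks by the factor (1+r)·0.96 = 0.97272.
This holds for months 1–101. Entering month 102 the balance is £488.77; 4% of the post-interest balance is now below £20.00, so the flat £20.00 minimum applies from here.
From month 102 a fixed £20.00 at rate r clears £488.77 in 30 more payments. Total: 101 + 30 = 131 months.

131 months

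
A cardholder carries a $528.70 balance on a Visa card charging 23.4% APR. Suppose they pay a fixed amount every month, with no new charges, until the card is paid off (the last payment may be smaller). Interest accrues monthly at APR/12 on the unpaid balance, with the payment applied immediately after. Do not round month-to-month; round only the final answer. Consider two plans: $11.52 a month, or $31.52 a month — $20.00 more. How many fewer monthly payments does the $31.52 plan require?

Monthly rate r = 23.4%/12 = 1.95% = 0.0195.
At $11.52/mo: n = ⌈−ln(1 − rB₀/P)/ln(1+r)⌉ = 117 payments (last $7.75); total interest = total paid − $528.70 = $815.37.
At $31.52/mo: 21 payments (last $16.21); total interest $117.91.
Payments saved = 117 − 21 = 96.

96 fewer payments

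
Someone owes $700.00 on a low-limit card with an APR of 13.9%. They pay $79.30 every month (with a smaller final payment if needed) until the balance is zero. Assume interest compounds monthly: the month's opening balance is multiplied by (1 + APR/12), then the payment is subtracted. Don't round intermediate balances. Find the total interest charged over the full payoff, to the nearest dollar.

$43

Monthly rate r = 13.9%/12 = 1.15833% = 0.0115833.
Payoff takes n = ⌈−ln(1 − rB₀/P)/ln(1+r)⌉ = ⌈9.366⌉ = 10 payments; the last is $29.10.
Total paid = 9·$79.30 + $29.10 = $742.80.
Total interest = total paid − principal = $742.80 − $700.00 = $42.80.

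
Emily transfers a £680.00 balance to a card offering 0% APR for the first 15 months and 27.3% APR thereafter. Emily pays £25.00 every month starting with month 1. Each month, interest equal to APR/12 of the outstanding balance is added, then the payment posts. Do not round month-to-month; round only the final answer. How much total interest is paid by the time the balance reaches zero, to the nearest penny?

£56.38

Promo months 1–15 at r₀ = 0%/12 = 0; months 16+ at r₁ = 27.3%/12 = 0.02275.
After month 15 (no interest yet): B = £680.00 − 15·£25.00 = £305.00.
Then at r₁ with £25.00/mo: n₂ = −ln(1 − r₁·B/P)/ln(1+r₁) ≈ 14.45 → 15 more payments.
Total paid = 29·£25.00 + £11.38 = £736.38; interest = £736.38 − £680.00 = £56.38.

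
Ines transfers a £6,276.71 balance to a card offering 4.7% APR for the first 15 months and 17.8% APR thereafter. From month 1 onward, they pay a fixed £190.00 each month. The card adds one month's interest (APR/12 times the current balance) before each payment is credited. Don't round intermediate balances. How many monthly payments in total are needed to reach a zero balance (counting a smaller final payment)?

Promo months 1–15 at r₀ = 4.7%/12 = 0.00391667; months 16+ at r₁ = 17.8%/12 = 0.0148333.
After month 15: iterate B ← B·(1+r₀) − £190.00 for 15 months → £3,726.27.
Then at r₁ with £190.00/mo: n₂ = −ln(1 − r₁·B/P)/ln(1+r₁) ≈ 23.35 → 24 more payments.

39 months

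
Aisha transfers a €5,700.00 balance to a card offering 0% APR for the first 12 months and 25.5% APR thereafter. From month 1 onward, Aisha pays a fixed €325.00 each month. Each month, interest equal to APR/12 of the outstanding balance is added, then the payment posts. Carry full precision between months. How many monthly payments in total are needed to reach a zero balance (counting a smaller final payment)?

18 payments

Promo months 1–12 at r₀ = 0%/12 = 0; months 13+ at r₁ = 25.5%/12 = 0.02125.
After month 12 (no interest yet): B = €5,700.00 − 12·€325.00 = €1,800.00.
Then at r₁ with €325.00/mo: n₂ = −ln(1 − r₁·B/P)/ln(1+r₁) ≈ 5.95 → 6 more payments.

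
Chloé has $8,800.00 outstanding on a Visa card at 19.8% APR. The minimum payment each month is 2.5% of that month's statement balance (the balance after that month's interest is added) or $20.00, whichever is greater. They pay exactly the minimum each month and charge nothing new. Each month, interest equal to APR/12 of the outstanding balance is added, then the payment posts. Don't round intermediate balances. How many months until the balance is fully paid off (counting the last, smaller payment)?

334 months

Monthly rate r = 19.8%/12 = 1.65% = 0.0165.
While 2.5% of the post-interest balance exceeds $20.00, each month B ← (B·(1+r))·(1 − 0.025), i.e. B shrinks by the factor (1+r)·0.975 = 0.99109.
This holds for months 1–270. Entering month 271 the balance is $784.73; 2.5% of the post-interest balance is now below $20.00, so the flat $20.00 minimum applies from here.
From month 271 a fixed $20.00 at rate r clears $784.73 in 64 more payments. Total: 270 + 64 = 334 months.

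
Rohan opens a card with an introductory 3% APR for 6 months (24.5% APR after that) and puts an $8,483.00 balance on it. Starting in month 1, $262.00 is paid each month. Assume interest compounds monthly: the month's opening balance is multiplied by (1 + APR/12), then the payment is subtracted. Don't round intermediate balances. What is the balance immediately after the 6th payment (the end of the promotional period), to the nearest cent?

$7,029.19

Promo months 1–6 at r₀ = 3%/12 = 0.0025; months 7+ at r₁ = 24.5%/12 = 0.0204167.
After month 6: iterate B ← B·(1+r₀) − $262.00 for 6 months → $7,029.19.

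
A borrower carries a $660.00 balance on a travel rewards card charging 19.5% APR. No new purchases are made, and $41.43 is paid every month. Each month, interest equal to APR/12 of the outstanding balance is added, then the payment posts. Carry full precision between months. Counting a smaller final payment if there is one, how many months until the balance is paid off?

Monthly rate r = 19.5%/12 = 1.625% = 0.01625.
Recurrence: B ← B·(1+r) − $41.43.
Month 1: interest $10.72; balance after payment $629.30.
Month 2: interest $10.23; balance after payment $598.09.
Closed form: n = −ln(1 − rB₀/P)/ln(1+r) = −ln(0.74113)/ln(1.01625) ≈ 18.585, so the balance reaches zero during payment 19.

19 payments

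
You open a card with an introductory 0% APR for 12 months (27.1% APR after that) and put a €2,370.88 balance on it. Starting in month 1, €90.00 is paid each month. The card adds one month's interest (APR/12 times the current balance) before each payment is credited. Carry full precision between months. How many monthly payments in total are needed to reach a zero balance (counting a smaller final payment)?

Promo months 1–12 at r₀ = 0%/12 = 0; months 13+ at r₁ = 27.1%/12 = 0.0225833.
After month 12 (no interest yet): B = €2,370.88 − 12·€90.00 = €1,290.88.
Then at r₁ with €90.00/mo: n₂ = −ln(1 − r₁·B/P)/ln(1+r₁) ≈ 17.53 → 18 more payments.

30 months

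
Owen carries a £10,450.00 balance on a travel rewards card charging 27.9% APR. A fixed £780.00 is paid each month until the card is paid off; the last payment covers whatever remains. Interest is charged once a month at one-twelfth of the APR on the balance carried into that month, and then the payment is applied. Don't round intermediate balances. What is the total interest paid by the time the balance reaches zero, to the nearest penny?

£2,217.76

Monthly rate r = 27.9%/12 = 2.325% = 0.02325.
Payoff takes n = ⌈−ln(1 − rB₀/P)/ln(1+r)⌉ = ⌈16.239⌉ = 17 payments; the last is £187.76.
Total paid = 16·£780.00 + £187.76 = £12,667.76.
Total interest = total paid − principal = £12,667.76 − £10,450.00 = £2,217.76.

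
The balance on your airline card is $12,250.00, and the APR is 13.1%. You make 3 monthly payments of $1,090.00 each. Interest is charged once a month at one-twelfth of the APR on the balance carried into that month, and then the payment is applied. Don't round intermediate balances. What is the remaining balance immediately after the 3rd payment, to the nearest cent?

Monthly rate r = 13.1%/12 = 1.09167% = 0.0109167.
Each month: B ← B·(1+r) − $1,090.00.
Month 1: interest $133.73; balance after payment $11,293.73.
Month 2: interest $123.29; balance after payment $10,327.02.
Month 3: interest $112.74; balance after payment $9,349.76.

$9,349.76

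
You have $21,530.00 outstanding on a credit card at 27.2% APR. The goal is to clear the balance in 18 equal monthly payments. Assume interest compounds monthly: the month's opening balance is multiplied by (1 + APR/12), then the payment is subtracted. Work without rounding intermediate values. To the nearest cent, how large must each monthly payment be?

Monthly rate r = 27.2%/12 = 2.26667% = 0.0226667.
Level-payment amortization: P = B₀·r / (1 − (1+r)^(−n)) = 21530.00·0.0226667 / (1 − 1.02267^(−18)).
Denominator 1 − (1+r)^(−18) = 0.331985038.
P = 488.013 / 0.331985038 ≈ 1469.99.

$1,469.99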